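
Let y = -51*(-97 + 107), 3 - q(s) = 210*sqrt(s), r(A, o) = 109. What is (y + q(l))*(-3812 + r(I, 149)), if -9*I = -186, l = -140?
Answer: 1877421 + 1555260*I*sqrt(35) ≈ 1.8774e+6 + 9.201e+6*I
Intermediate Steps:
I = 62/3 (I = -1/9*(-186) = 62/3 ≈ 20.667)
q(s) = 3 - 210*sqrt(s)
y = -510 (y = -51*10 = -510)
(y + q(l))*(-3812 + r(I, 149)) = (-510 + (3 - 420*I*sqrt(35)))*(-3812 + 109) = (-510 + (3 - 420*I*sqrt(35)))*(-3703) = (-507 - 420*I*sqrt(35))*(-3703) = 1877421 + 1555260*I*sqrt(35)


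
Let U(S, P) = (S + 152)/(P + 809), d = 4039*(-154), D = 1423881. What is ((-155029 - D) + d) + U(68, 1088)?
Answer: -4175137432/1897 ≈ -2.2009e+6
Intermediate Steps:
d = -622006
U(S, P) = (152 + S)/(809 + P)
((-155029 - D) + d) + U(68, 1088) = ((-155029 - 1*1423881) - 622006) + (152 + 68)/(809 + 1088) = ((-155029 - 1423881) - 622006) + 220/1897 = (-1578910 - 622006) + (1/1897)*220 = -2200916 + 220/1897 = -4175137432/1897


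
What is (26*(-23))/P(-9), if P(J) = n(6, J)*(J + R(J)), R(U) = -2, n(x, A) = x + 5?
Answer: 598/121 ≈ 4.9421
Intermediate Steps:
n(x, A) = 5 + x
P(J) = -22 + 11*J (P(J) = (5 + 6)*(J - 2) = 11*(-2 + J) = -22 + 11*J)
(26*(-23))/P(-9) = (26*(-23))/(-22 + 11*(-9)) = -598/(-22 - 99) = -598/(-121) = -598*(-1/121) = 598/121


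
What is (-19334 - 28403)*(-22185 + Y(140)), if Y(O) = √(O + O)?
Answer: 1059045345 - 95474*√70 ≈ 1.0582e+9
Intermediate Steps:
Y(O) = √2*√O (Y(O) = √(2*O) = √2*√O)
(-19334 - 28403)*(-22185 + Y(140)) = (-19334 - 28403)*(-22185 + √2*√140) = -47737*(-22185 + √2*(2*√35)) = -47737*(-22185 + 2*√70) = 1059045345 - 95474*√70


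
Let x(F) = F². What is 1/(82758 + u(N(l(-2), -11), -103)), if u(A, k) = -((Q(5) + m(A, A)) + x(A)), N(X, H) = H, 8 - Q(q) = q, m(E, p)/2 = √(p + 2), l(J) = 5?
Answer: 41317/3414188996 + 3*I/3414188996 ≈ 1.2102e-5 + 8.7869e-10*I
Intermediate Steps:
m(E, p) = 2*√(2 + p) (m(E, p) = 2*√(p + 2) = 2*√(2 + p))
Q(q) = 8 - q
u(A, k) = -3 - A² - 2*√(2 + A) (u(A, k) = -(((8 - 1*5) + 2*√(2 + A)) + A²) = -(((8 - 5) + 2*√(2 + A)) + A²) = -((3 + 2*√(2 + A)) + A²) = -(3 + A² + 2*√(2 + A)) = -3 - A² - 2*√(2 + A))
1/(82758 + u(N(l(-2), -11), -103)) = 1/(82758 + (-3 - 1*(-11)² - 2*√(2 - 11))) = 1/(82758 + (-3 - 1*121 - 6*I)) = 1/(82758 + (-3 - 121 - 6*I)) = 1/(82758 + (-124 - 6*I)) = 1/(82634 - 6*I) = (82634 + 6*I)/6828377992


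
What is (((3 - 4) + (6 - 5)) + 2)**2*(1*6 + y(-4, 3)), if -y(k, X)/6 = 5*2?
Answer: -216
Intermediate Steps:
y(k, X) = -60 (y(k, X) = -30*2 = -6*10 = -60)
(((3 - 4) + (6 - 5)) + 2)**2*(1*6 + y(-4, 3)) = (((3 - 4) + (6 - 5)) + 2)**2*(1*6 - 60) = ((-1 + 1) + 2)**2*(6 - 60) = (0 + 2)**2*(-54) = 2**2*(-54) = 4*(-54) = -216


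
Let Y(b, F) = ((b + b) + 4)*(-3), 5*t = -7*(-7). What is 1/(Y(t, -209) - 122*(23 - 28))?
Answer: 5/2696 ≈ 0.0018546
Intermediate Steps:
t = 49/5 (t = (-7*(-7))/5 = (⅕)*49 = 49/5 ≈ 9.8000)
Y(b, F) = -12 - 6*b (Y(b, F) = (2*b + 4)*(-3) = (4 + 2*b)*(-3) = -12 - 6*b)
1/(Y(t, -209) - 122*(23 - 28)) = 1/((-12 - 6*49/5) - 122*(23 - 28)) = 1/((-12 - 294/5) - 122*(-5)) = 1/(-354/5 + 610) = 1/(2696/5) = 5/2696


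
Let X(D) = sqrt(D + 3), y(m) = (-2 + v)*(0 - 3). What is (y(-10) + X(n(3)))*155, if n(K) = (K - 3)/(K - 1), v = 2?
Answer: 155*sqrt(3) ≈ 268.47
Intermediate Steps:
n(K) = (-3 + K)/(-1 + K)
y(m) = 0 (y(m) = (-2 + 2)*(0 - 3) = 0*(-3) = 0)
X(D) = sqrt(3 + D)
(y(-10) + X(n(3)))*155 = (0 + sqrt(3 + (-3 + 3)/(-1 + 3)))*155 = (0 + sqrt(3 + 0/2))*155 = (0 + sqrt(3 + (1/2)*0))*155 = (0 + sqrt(3 + 0))*155 = (0 + sqrt(3))*155 = sqrt(3)*155 = 155*sqrt(3)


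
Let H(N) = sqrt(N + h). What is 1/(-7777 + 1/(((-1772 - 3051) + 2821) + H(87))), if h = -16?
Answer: -31169696943/242406748695266 + sqrt(71)/242406748695266 ≈ -0.00012858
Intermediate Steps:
H(N) = sqrt(-16 + N) (H(N) = sqrt(N - 16) = sqrt(-16 + N))
1/(-7777 + 1/(((-1772 - 3051) + 2821) + H(87))) = 1/(-7777 + 1/(((-1772 - 3051) + 2821) + sqrt(-16 + 87))) = 1/(-7777 + 1/((-4823 + 2821) + sqrt(71))) = 1/(-7777 + 1/(-2002 + sqrt(71)))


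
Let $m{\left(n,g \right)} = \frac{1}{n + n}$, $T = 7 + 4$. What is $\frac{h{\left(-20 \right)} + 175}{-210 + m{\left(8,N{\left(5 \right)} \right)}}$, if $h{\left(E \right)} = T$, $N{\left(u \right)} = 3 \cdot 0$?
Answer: $- \frac{2976}{3359} \approx -0.88598$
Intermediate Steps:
$T = 11$
$N{\left(u \right)} = 0$
$m{\left(n,g \right)} = \frac{1}{2 n}$
$h{\left(E \right)} = 11$
$\frac{h{\left(-20 \right)} + 175}{-210 + m{\left(8,N{\left(5 \right)} \right)}} = \frac{11 + 175}{-210 + \frac{1}{2 \cdot 8}} = \frac{186}{-210 + \frac{1}{2} \cdot \frac{1}{8}} = \frac{186}{-210 + \frac{1}{16}} = \frac{186}{- \frac{3359}{16}} = 186 \left(- \frac{16}{3359}\right) = - \frac{2976}{3359}$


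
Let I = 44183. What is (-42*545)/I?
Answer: -22890/44183 ≈ -0.51807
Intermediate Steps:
(-42*545)/I = -42*545/44183 = -22890*1/44183 = -22890/44183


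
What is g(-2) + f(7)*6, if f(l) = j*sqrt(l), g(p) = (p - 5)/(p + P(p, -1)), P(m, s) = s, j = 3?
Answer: 7/3 + 18*sqrt(7) ≈ 49.957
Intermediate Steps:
g(p) = (-5 + p)/(-1 + p) (g(p) = (p - 5)/(p - 1) = (-5 + p)/(-1 + p))
f(l) = 3*sqrt(l)
g(-2) + f(7)*6 = (-5 - 2)/(-1 - 2) + (3*sqrt(7))*6 = -7/(-3) + 18*sqrt(7) = -1/3*(-7) + 18*sqrt(7) = 7/3 + 18*sqrt(7)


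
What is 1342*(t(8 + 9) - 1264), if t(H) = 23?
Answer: -1665422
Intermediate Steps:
1342*(t(8 + 9) - 1264) = 1342*(23 - 1264) = 1342*(-1241) = -1665422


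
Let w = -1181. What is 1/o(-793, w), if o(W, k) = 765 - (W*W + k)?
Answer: -1/626903 ≈ -1.5951e-6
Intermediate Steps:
o(W, k) = 765 - k - W² (o(W, k) = 765 - (W² + k) = 765 - (k + W²) = 765 + (-k - W²) = 765 - k - W²)
1/o(-793, w) = 1/(765 - 1*(-1181) - 1*(-793)²) = 1/(765 + 1181 - 1*628849) = 1/(765 + 1181 - 628849) = 1/(-626903) = -1/626903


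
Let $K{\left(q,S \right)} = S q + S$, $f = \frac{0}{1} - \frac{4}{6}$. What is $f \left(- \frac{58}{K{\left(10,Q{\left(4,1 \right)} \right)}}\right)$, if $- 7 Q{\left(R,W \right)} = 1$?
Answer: $- \frac{812}{33} \approx -24.606$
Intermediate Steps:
$Q{\left(R,W \right)} = - \frac{1}{7}$ ($Q{\left(R,W \right)} = \left(- \frac{1}{7}\right) 1 = - \frac{1}{7}$)
$f = - \frac{2}{3}$ ($f = 0 \cdot 1 - \frac{2}{3} = 0 - \frac{2}{3} = - \frac{2}{3} \approx -0.66667$)
$K{\left(q,S \right)} = S + S q$
$f \left(- \frac{58}{K{\left(10,Q{\left(4,1 \right)} \right)}}\right) = - \frac{2 \left(- \frac{58}{\left(- \frac{1}{7}\right) \left(1 + 10\right)}\right)}{3} = - \frac{2 \left(- \frac{58}{\left(- \frac{1}{7}\right) 11}\right)}{3} = - \frac{2 \left(- \frac{58}{- \frac{11}{7}}\right)}{3} = - \frac{2 \left(\left(-58\right) \left(- \frac{7}{11}\right)\right)}{3} = \left(- \frac{2}{3}\right) \frac{406}{11} = - \frac{812}{33}$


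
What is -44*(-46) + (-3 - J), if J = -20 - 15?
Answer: 2056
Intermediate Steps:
J = -35
-44*(-46) + (-3 - J) = -44*(-46) + (-3 - 1*(-35)) = 2024 + (-3 + 35) = 2024 + 32 = 2056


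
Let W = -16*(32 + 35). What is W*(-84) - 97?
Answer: 89951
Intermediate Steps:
W = -1072 (W = -16*67 = -1072)
W*(-84) - 97 = -1072*(-84) - 97 = 90048 - 97 = 89951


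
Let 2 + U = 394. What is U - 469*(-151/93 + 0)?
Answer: 107275/93 ≈ 1153.5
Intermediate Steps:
U = 392 (U = -2 + 394 = 392)
U - 469*(-151/93 + 0) = 392 - 469*(-151/93 + 0) = 392 - 469*(-151/93) = 392 + 70819/93 = 107275/93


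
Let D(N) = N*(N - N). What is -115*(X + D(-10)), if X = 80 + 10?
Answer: -10350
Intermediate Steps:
X = 90
D(N) = 0 (D(N) = N*0 = 0)
-115*(X + D(-10)) = -115*(90 + 0) = -115*90 = -10350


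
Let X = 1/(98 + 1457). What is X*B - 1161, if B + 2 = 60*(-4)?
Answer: -1805597/1555 ≈ -1161.2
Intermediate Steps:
X = 1/1555 ≈ 0.00064309
B = -242 (B = -2 + 60*(-4) = -2 - 240 = -242)
X*B - 1161 = (1/1555)*(-242) - 1161 = -242/1555 - 1161 = -1805597/1555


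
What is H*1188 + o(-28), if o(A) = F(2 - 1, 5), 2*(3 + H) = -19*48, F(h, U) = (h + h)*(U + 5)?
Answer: -545272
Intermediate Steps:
F(h, U) = 2*h*(5 + U) (F(h, U) = (2*h)*(5 + U) = 2*h*(5 + U))
H = -459 (H = -3 + (-19*48)/2 = -3 + (1/2)*(-912) = -3 - 456 = -459)
o(A) = 20 (o(A) = 2*(2 - 1)*(5 + 5) = 2*1*10 = 20)
H*1188 + o(-28) = -459*1188 + 20 = -545292 + 20 = -545272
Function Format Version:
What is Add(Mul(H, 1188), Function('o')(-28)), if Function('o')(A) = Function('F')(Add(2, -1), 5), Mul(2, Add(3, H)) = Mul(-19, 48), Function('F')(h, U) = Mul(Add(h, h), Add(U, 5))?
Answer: -545272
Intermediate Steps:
Function('F')(h, U) = Mul(2, h, Add(5, U)) (Function('F')(h, U) = Mul(Mul(2, h), Add(5, U)) = Mul(2, h, Add(5, U)))
H = -459 (H = Add(-3, Mul(Rational(1, 2), Mul(-19, 48))) = Add(-3, Mul(Rational(1, 2), -912)) = Add(-3, -456) = -459)
Function('o')(A) = 20 (Function('o')(A) = Mul(2, Add(2, -1), Add(5, 5)) = Mul(2, 1, 10) = 20)
Add(Mul(H, 1188), Function('o')(-28)) = Add(Mul(-459, 1188), 20) = Add(-545292, 20) = -545272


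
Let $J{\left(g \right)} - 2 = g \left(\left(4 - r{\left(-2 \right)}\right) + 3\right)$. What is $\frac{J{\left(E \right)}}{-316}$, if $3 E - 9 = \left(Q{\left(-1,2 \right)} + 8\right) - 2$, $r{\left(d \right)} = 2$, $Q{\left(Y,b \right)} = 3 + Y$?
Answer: $- \frac{91}{948} \approx -0.095992$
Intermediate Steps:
$E = \frac{17}{3}$ ($E = 3 + \frac{\left(\left(3 - 1\right) + 8\right) - 2}{3} = 3 + \frac{\left(2 + 8\right) - 2}{3} = 3 + \frac{10 - 2}{3} = 3 + \frac{1}{3} \cdot 8 = 3 + \frac{8}{3} = \frac{17}{3} \approx 5.6667$)
$J{\left(g \right)} = 2 + 5 g$ ($J{\left(g \right)} = 2 + g \left(\left(4 - 2\right) + 3\right) = 2 + g \left(2 + 3\right) = 2 + g 5 = 2 + 5 g$)
$\frac{J{\left(E \right)}}{-316} = \frac{2 + 5 \cdot \frac{17}{3}}{-316} = \left(2 + \frac{85}{3}\right) \left(- \frac{1}{316}\right) = \frac{91}{3} \left(- \frac{1}{316}\right) = - \frac{91}{948}$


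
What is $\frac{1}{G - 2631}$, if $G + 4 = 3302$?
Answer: $\frac{1}{667} \approx 0.0014993$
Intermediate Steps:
$G = 3298$ ($G = -4 + 3302 = 3298$)
$\frac{1}{G - 2631} = \frac{1}{3298 - 2631} = \frac{1}{667}$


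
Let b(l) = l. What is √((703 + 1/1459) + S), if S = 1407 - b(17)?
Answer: 2*√1113832698/1459 ≈ 45.749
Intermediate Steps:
S = 1390 (S = 1407 - 1*17 = 1407 - 17 = 1390)
√((703 + 1/1459) + S) = √((703 + 1/1459) + 1390) = √(1025678/1459 + 1390) = √(3053688/1459) = 2*√1113832698/1459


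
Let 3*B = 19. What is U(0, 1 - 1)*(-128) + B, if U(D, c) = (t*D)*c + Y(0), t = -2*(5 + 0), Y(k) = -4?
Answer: 1555/3 ≈ 518.33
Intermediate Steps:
t = -10 (t = -2*5 = -10)
U(D, c) = -4 - 10*D*c (U(D, c) = (-10*D)*c - 4 = -10*D*c - 4 = -4 - 10*D*c)
B = 19/3 (B = (1/3)*19 = 19/3 ≈ 6.3333)
U(0, 1 - 1)*(-128) + B = (-4 - 10*0*(1 - 1))*(-128) + 19/3 = (-4 - 10*0*0)*(-128) + 19/3 = (-4 + 0)*(-128) + 19/3 = -4*(-128) + 19/3 = 512 + 19/3 = 1555/3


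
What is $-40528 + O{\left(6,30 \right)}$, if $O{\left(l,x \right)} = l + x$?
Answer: $-40492$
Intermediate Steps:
$-40528 + O{\left(6,30 \right)} = -40528 + \left(6 + 30\right) = -40528 + 36 = -40492$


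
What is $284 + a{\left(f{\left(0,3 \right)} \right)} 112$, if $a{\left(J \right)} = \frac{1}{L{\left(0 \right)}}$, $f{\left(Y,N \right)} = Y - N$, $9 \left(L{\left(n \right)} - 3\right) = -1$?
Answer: $\frac{4196}{13} \approx 322.77$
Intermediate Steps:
$L{\left(n \right)} = \frac{26}{9}$ ($L{\left(n \right)} = 3 + \frac{1}{9} \left(-1\right) = 3 - \frac{1}{9} = \frac{26}{9}$)
$a{\left(J \right)} = \frac{9}{26}$ ($a{\left(J \right)} = \frac{1}{\frac{26}{9}} = \frac{9}{26}$)
$284 + a{\left(f{\left(0,3 \right)} \right)} 112 = 284 + \frac{9}{26} \cdot 112 = 284 + \frac{504}{13} = \frac{4196}{13}$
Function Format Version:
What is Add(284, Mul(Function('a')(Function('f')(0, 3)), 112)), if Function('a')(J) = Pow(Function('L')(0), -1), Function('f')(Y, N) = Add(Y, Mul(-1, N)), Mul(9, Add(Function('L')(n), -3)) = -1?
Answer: Rational(4196, 13) ≈ 322.77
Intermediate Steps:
Function('L')(n) = Rational(26, 9) (Function('L')(n) = Add(3, Mul(Rational(1, 9), -1)) = Add(3, Rational(-1, 9)) = Rational(26, 9))
Function('a')(J) = Rational(9, 26) (Function('a')(J) = Pow(Rational(26, 9), -1) = Rational(9, 26))
Add(284, Mul(Function('a')(Function('f')(0, 3)), 112)) = Add(284, Mul(Rational(9, 26), 112)) = Add(284, Rational(504, 13)) = Rational(4196, 13)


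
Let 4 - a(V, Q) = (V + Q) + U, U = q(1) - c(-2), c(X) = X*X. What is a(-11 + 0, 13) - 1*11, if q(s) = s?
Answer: -6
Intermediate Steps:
c(X) = X²
U = -3 (U = 1 - 1*(-2)² = 1 - 1*4 = 1 - 4 = -3)
a(V, Q) = 7 - Q - V (a(V, Q) = 4 - ((V + Q) - 3) = 4 - ((Q + V) - 3) = 4 - (-3 + Q + V) = 4 + (3 - Q - V) = 7 - Q - V)
a(-11 + 0, 13) - 1*11 = (7 - 1*13 - (-11 + 0)) - 1*11 = (7 - 13 - 1*(-11)) - 11 = (7 - 13 + 11) - 11 = 5 - 11 = -6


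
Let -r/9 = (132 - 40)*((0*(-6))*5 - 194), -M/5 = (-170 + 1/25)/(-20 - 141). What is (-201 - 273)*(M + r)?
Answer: -8755762602/115 ≈ -7.6137e+7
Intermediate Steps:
M = -607/115 (M = -5*(-170 + 1/25)/(-20 - 141) = -5*(-170 + 1/25)/(-161) = -(-4249)*(-1)/(5*161) = -5*607/575 = -607/115 ≈ -5.2783)
r = 160632 (r = -9*(132 - 40)*((0*(-6))*5 - 194) = -828*(0*5 - 194) = -828*(0 - 194) = -828*(-194) = -9*(-17848) = 160632)
(-201 - 273)*(M + r) = (-201 - 273)*(-607/115 + 160632) = -474*18472073/115 = -8755762602/115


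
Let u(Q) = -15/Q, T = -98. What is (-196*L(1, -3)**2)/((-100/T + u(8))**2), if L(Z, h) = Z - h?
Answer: -481890304/112225 ≈ -4294.0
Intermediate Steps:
(-196*L(1, -3)**2)/((-100/T + u(8))**2) = (-196*(1 - 1*(-3))**2)/((-100/(-98) - 15/8)**2) = (-196*(1 + 3)**2)/((-100*(-1/98) - 15*1/8)**2) = (-196*4**2)/((50/49 - 15/8)**2) = (-196*16)/((-335/392)**2) = -3136/112225/153664 = -3136*153664/112225 = -481890304/112225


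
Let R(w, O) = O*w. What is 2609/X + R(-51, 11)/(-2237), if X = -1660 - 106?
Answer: -4845607/3950542 ≈ -1.2266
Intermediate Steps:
X = -1766
2609/X + R(-51, 11)/(-2237) = 2609/(-1766) + (11*(-51))/(-2237) = 2609*(-1/1766) - 561*(-1/2237) = -2609/1766 + 561/2237 = -4845607/3950542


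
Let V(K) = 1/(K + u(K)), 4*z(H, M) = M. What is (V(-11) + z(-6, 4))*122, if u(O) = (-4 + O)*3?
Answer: 3355/28 ≈ 119.82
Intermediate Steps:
u(O) = -12 + 3*O
z(H, M) = M/4
V(K) = 1/(-12 + 4*K) (V(K) = 1/(K + (-12 + 3*K)) = 1/(-12 + 4*K))
(V(-11) + z(-6, 4))*122 = (1/(4*(-3 - 11)) + (1/4)*4)*122 = ((1/4)/(-14) + 1)*122 = ((1/4)*(-1/14) + 1)*122 = (-1/56 + 1)*122 = (55/56)*122 = 3355/28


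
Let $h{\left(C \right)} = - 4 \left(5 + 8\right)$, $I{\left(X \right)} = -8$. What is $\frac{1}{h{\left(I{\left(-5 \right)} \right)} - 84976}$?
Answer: $- \frac{1}{85028} \approx -1.1761 \cdot 10^{-5}$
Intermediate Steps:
$h{\left(C \right)} = -52$ ($h{\left(C \right)} = \left(-4\right) 13 = -52$)
$\frac{1}{h{\left(I{\left(-5 \right)} \right)} - 84976} = \frac{1}{-52 - 84976} = \frac{1}{-85028} = - \frac{1}{85028}$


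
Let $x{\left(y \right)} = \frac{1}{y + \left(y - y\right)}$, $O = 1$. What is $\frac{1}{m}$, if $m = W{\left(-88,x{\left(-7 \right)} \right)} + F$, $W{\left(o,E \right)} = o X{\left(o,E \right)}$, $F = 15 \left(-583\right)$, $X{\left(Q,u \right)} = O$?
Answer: $- \frac{1}{8833} \approx -0.00011321$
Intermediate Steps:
$X{\left(Q,u \right)} = 1$
$F = -8745$
$x{\left(y \right)} = \frac{1}{y}$ ($x{\left(y \right)} = \frac{1}{y + 0} = \frac{1}{y}$)
$W{\left(o,E \right)} = o$ ($W{\left(o,E \right)} = o 1 = o$)
$m = -8833$ ($m = -88 - 8745 = -8833$)
$\frac{1}{m} = \frac{1}{-8833} = - \frac{1}{8833}$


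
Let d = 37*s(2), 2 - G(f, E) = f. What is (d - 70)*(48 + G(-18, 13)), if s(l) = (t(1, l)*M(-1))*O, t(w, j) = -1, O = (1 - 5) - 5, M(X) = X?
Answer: -27404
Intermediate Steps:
G(f, E) = 2 - f
O = -9 (O = -4 - 5 = -9)
s(l) = -9 (s(l) = -1*(-1)*(-9) = 1*(-9) = -9)
d = -333 (d = 37*(-9) = -333)
(d - 70)*(48 + G(-18, 13)) = (-333 - 70)*(48 + (2 - 1*(-18))) = -403*(48 + (2 + 18)) = -403*(48 + 20) = -403*68 = -27404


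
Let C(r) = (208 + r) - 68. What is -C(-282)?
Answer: 142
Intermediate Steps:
C(r) = 140 + r
-C(-282) = -(140 - 282) = -1*(-142) = 142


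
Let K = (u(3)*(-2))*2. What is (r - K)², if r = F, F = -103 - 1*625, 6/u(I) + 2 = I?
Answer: 495616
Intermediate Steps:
u(I) = 6/(-2 + I)
K = -24 (K = ((6/(-2 + 3))*(-2))*2 = ((6/1)*(-2))*2 = ((6*1)*(-2))*2 = (6*(-2))*2 = -12*2 = -24)
F = -728 (F = -103 - 625 = -728)
r = -728
(r - K)² = (-728 - 1*(-24))² = (-728 + 24)² = (-704)² = 495616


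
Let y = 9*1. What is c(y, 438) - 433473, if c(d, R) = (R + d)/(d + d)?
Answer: -2600689/6 ≈ -4.3345e+5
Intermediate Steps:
y = 9
c(d, R) = (R + d)/(2*d) (c(d, R) = (R + d)/((2*d)) = (R + d)*(1/(2*d)) = (R + d)/(2*d))
c(y, 438) - 433473 = (½)*(438 + 9)/9 - 433473 = (½)*(⅑)*447 - 433473 = 149/6 - 433473 = -2600689/6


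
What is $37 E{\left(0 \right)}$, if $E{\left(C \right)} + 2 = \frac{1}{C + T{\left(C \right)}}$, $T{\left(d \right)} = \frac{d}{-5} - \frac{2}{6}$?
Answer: $-185$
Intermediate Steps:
$T{\left(d \right)} = - \frac{1}{3} - \frac{d}{5}$ ($T{\left(d \right)} = d \left(- \frac{1}{5}\right) - \frac{1}{3} = - \frac{d}{5} - \frac{1}{3} = - \frac{1}{3} - \frac{d}{5}$)
$E{\left(C \right)} = -2 + \frac{1}{- \frac{1}{3} + \frac{4 C}{5}}$ ($E{\left(C \right)} = -2 + \frac{1}{C - \left(\frac{1}{3} + \frac{C}{5}\right)} = -2 + \frac{1}{- \frac{1}{3} + \frac{4 C}{5}}$)
$37 E{\left(0 \right)} = 37 \frac{25 - 0}{-5 + 12 \cdot 0} = 37 \frac{25 + 0}{-5 + 0} = 37 \frac{1}{-5} \cdot 25 = 37 \left(\left(- \frac{1}{5}\right) 25\right) = 37 \left(-5\right) = -185$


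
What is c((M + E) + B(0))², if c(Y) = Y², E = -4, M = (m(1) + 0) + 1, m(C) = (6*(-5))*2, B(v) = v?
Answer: 15752961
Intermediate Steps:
m(C) = -60 (m(C) = -30*2 = -60)
M = -59 (M = (-60 + 0) + 1 = -60 + 1 = -59)
c((M + E) + B(0))² = (((-59 - 4) + 0)²)² = ((-63 + 0)²)² = ((-63)²)² = 3969² = 15752961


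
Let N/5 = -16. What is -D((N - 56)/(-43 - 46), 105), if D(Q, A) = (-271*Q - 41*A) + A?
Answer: 410656/89 ≈ 4614.1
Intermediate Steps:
N = -80 (N = 5*(-16) = -80)
D(Q, A) = -271*Q - 40*A
-D((N - 56)/(-43 - 46), 105) = -(-271*(-80 - 56)/(-43 - 46) - 40*105) = -(-(-36856)/(-89) - 4200) = -(-(-36856)*(-1)/89 - 4200) = -(-271*136/89 - 4200) = -(-36856/89 - 4200) = -1*(-410656/89) = 410656/89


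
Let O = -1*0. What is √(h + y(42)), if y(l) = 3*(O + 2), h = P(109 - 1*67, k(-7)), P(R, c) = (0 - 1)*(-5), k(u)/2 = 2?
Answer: √11 ≈ 3.3166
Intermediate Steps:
k(u) = 4 (k(u) = 2*2 = 4)
O = 0
P(R, c) = 5 (P(R, c) = -1*(-5) = 5)
h = 5
y(l) = 6 (y(l) = 3*(0 + 2) = 3*2 = 6)
√(h + y(42)) = √(5 + 6) = √11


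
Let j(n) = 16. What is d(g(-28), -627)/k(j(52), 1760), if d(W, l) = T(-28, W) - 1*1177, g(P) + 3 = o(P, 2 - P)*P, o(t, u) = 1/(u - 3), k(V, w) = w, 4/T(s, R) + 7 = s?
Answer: -41199/61600 ≈ -0.66881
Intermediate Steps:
T(s, R) = 4/(-7 + s)
o(t, u) = 1/(-3 + u)
g(P) = -3 + P/(-1 - P) (g(P) = -3 + P/(-3 + (2 - P)) = -3 + P/(-1 - P))
d(W, l) = -41199/35 (d(W, l) = 4/(-7 - 28) - 1*1177 = 4/(-35) - 1177 = 4*(-1/35) - 1177 = -4/35 - 1177 = -41199/35)
d(g(-28), -627)/k(j(52), 1760) = -41199/35/1760 = -41199/35*1/1760 = -41199/61600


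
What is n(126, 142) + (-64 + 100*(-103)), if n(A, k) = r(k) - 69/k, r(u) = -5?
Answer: -1472467/142 ≈ -10369.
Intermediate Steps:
n(A, k) = -5 - 69/k
n(126, 142) + (-64 + 100*(-103)) = (-5 - 69/142) + (-64 + 100*(-103)) = (-5 - 69*1/142) + (-64 - 10300) = (-5 - 69/142) - 10364 = -779/142 - 10364 = -1472467/142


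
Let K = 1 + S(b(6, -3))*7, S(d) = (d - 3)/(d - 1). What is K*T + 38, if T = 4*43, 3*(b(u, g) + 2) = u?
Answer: 3822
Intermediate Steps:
b(u, g) = -2 + u/3
T = 172
S(d) = (-3 + d)/(-1 + d)
K = 22 (K = 1 + ((-3 + (-2 + (⅓)*6))/(-1 + (-2 + (⅓)*6)))*7 = 1 + ((-3 + (-2 + 2))/(-1 + (-2 + 2)))*7 = 1 + ((-3 + 0)/(-1 + 0))*7 = 1 + (-3/(-1))*7 = 1 - 1*(-3)*7 = 1 + 3*7 = 1 + 21 = 22)
K*T + 38 = 22*172 + 38 = 3784 + 38 = 3822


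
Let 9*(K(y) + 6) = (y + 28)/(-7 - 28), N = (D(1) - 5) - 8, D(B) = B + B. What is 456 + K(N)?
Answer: 141733/315 ≈ 449.95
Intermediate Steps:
D(B) = 2*B
N = -11 (N = (2*1 - 5) - 8 = (2 - 5) - 8 = -3 - 8 = -11)
K(y) = -274/45 - y/315 (K(y) = -6 + ((y + 28)/(-7 - 28))/9 = -6 + ((28 + y)/(-35))/9 = -6 + ((28 + y)*(-1/35))/9 = -6 + (-⅘ - y/35)/9 = -6 + (-4/45 - y/315) = -274/45 - y/315)
456 + K(N) = 456 + (-274/45 - 1/315*(-11)) = 456 + (-274/45 + 11/315) = 456 - 1907/315 = 141733/315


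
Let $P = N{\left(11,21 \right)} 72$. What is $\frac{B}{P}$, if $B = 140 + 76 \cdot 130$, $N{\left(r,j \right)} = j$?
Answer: $\frac{835}{126} \approx 6.627$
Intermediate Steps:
$B = 10020$ ($B = 140 + 9880 = 10020$)
$P = 1512$ ($P = 21 \cdot 72 = 1512$)
$\frac{B}{P} = \frac{10020}{1512} = 10020 \cdot \frac{1}{1512} = \frac{835}{126}$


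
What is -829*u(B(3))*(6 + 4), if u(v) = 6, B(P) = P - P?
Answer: -49740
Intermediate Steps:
B(P) = 0
-829*u(B(3))*(6 + 4) = -4974*(6 + 4) = -4974*10 = -829*60 = -49740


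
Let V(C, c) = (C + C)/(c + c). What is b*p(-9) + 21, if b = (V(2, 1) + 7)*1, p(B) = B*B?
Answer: 750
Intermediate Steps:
V(C, c) = C/c (V(C, c) = (2*C)/((2*c)) = (2*C)*(1/(2*c)) = C/c)
p(B) = B²
b = 9 (b = (2/1 + 7)*1 = (2*1 + 7)*1 = (2 + 7)*1 = 9*1 = 9)
b*p(-9) + 21 = 9*(-9)² + 21 = 9*81 + 21 = 729 + 21 = 750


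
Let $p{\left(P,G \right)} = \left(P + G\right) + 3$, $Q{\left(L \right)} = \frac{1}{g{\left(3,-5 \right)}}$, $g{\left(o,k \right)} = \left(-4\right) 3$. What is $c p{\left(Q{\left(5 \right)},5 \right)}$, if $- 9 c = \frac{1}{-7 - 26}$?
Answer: $\frac{95}{3564} \approx 0.026655$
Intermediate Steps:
$g{\left(o,k \right)} = -12$
$Q{\left(L \right)} = - \frac{1}{12}$ ($Q{\left(L \right)} = \frac{1}{-12} = - \frac{1}{12}$)
$p{\left(P,G \right)} = 3 + G + P$ ($p{\left(P,G \right)} = \left(G + P\right) + 3 = 3 + G + P$)
$c = \frac{1}{297}$ ($c = - \frac{1}{9 \left(-7 - 26\right)} = - \frac{1}{9 \left(-33\right)} = \left(- \frac{1}{9}\right) \left(- \frac{1}{33}\right) = \frac{1}{297} \approx 0.003367$)
$c p{\left(Q{\left(5 \right)},5 \right)} = \frac{3 + 5 - \frac{1}{12}}{297} = \frac{1}{297} \cdot \frac{95}{12} = \frac{95}{3564}$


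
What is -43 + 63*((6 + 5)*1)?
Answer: 650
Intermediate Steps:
-43 + 63*((6 + 5)*1) = -43 + 63*(11*1) = -43 + 63*11 = -43 + 693 = 650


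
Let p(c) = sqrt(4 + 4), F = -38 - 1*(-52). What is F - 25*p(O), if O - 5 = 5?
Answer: 14 - 50*sqrt(2) ≈ -56.711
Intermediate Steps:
F = 14 (F = -38 + 52 = 14)
O = 10 (O = 5 + 5 = 10)
p(c) = 2*sqrt(2) (p(c) = sqrt(8) = 2*sqrt(2))
F - 25*p(O) = 14 - 50*sqrt(2)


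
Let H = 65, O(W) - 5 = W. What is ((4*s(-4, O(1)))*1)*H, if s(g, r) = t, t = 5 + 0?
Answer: 1300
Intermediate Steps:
t = 5
O(W) = 5 + W
s(g, r) = 5
((4*s(-4, O(1)))*1)*H = ((4*5)*1)*65 = (20*1)*65 = 20*65 = 1300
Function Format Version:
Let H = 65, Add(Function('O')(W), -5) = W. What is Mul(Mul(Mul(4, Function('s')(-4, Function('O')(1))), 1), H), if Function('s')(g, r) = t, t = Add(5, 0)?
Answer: 1300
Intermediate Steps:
t = 5
Function('O')(W) = Add(5, W)
Function('s')(g, r) = 5
Mul(Mul(Mul(4, Function('s')(-4, Function('O')(1))), 1), H) = Mul(Mul(Mul(4, 5), 1), 65) = Mul(Mul(20, 1), 65) = Mul(20, 65) = 1300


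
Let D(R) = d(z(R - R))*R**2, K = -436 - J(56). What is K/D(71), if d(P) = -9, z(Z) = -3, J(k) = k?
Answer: 164/15123 ≈ 0.010844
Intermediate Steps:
K = -492 (K = -436 - 1*56 = -436 - 56 = -492)
D(R) = -9*R**2
K/D(71) = -492/((-9*71**2)) = -492/((-9*5041)) = -492/(-45369) = -492*(-1/45369) = 164/15123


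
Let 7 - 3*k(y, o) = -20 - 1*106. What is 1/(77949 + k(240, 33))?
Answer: 3/233980 ≈ 1.2822e-5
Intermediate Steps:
k(y, o) = 133/3 (k(y, o) = 7/3 - (-20 - 1*106)/3 = 7/3 - (-20 - 106)/3 = 7/3 - 1/3*(-126) = 7/3 + 42 = 133/3)
1/(77949 + k(240, 33)) = 1/(77949 + 133/3) = 1/(233980/3) = 3/233980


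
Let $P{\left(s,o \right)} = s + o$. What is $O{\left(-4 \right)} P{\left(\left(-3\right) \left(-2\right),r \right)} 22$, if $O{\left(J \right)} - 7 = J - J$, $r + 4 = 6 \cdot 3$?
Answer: $3080$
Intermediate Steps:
$r = 14$ ($r = -4 + 6 \cdot 3 = -4 + 18 = 14$)
$O{\left(J \right)} = 7$ ($O{\left(J \right)} = 7 + \left(J - J\right) = 7 + 0 = 7$)
$P{\left(s,o \right)} = o + s$
$O{\left(-4 \right)} P{\left(\left(-3\right) \left(-2\right),r \right)} 22 = 7 \left(14 - -6\right) 22 = 7 \left(14 + 6\right) 22 = 7 \cdot 20 \cdot 22 = 140 \cdot 22 = 3080$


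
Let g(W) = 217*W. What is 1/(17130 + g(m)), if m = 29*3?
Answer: 1/36009 ≈ 2.7771e-5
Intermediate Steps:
m = 87
1/(17130 + g(m)) = 1/(17130 + 217*87) = 1/(17130 + 18879) = 1/36009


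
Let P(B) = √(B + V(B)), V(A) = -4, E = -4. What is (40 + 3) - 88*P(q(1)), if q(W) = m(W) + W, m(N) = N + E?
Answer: 43 - 88*I*√6 ≈ 43.0 - 215.56*I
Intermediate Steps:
m(N) = -4 + N (m(N) = N - 4 = -4 + N)
q(W) = -4 + 2*W (q(W) = (-4 + W) + W = -4 + 2*W)
P(B) = √(-4 + B) (P(B) = √(B - 4) = √(-4 + B))
(40 + 3) - 88*P(q(1)) = (40 + 3) - 88*√(-4 + (-4 + 2*1)) = 43 - 88*√(-4 + (-4 + 2)) = 43 - 88*√(-4 - 2) = 43 - 88*I*√6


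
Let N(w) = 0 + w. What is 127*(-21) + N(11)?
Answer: -2656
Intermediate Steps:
N(w) = w
127*(-21) + N(11) = 127*(-21) + 11 = -2667 + 11 = -2656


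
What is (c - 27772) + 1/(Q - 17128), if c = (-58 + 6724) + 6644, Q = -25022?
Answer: -609573301/42150 ≈ -14462.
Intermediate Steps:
c = 13310 (c = 6666 + 6644 = 13310)
(c - 27772) + 1/(Q - 17128) = (13310 - 27772) + 1/(-25022 - 17128) = -14462 + 1/(-42150) = -14462 - 1/42150 = -609573301/42150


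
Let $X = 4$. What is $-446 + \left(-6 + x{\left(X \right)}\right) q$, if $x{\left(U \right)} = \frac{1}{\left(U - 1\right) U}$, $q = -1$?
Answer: $- \frac{5281}{12} \approx -440.08$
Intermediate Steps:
$x{\left(U \right)} = \frac{1}{U \left(-1 + U\right)}$ ($x{\left(U \right)} = \frac{1}{\left(-1 + U\right) U} = \frac{1}{U \left(-1 + U\right)}$)
$-446 + \left(-6 + x{\left(X \right)}\right) q = -446 + \left(-6 + \frac{1}{4 \left(-1 + 4\right)}\right) \left(-1\right) = -446 + \left(-6 + \frac{1}{4 \cdot 3}\right) \left(-1\right) = -446 + \left(-6 + \frac{1}{4} \cdot \frac{1}{3}\right) \left(-1\right) = -446 + \left(-6 + \frac{1}{12}\right) \left(-1\right) = -446 - - \frac{71}{12} = -446 + \frac{71}{12} = - \frac{5281}{12}$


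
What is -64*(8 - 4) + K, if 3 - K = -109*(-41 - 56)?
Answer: -10826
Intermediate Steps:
K = -10570 (K = 3 - (-109)*(-41 - 56) = 3 - (-109)*(-97) = 3 - 1*10573 = 3 - 10573 = -10570)
-64*(8 - 4) + K = -64*(8 - 4) - 10570 = -64*4 - 10570 = -256 - 10570 = -10826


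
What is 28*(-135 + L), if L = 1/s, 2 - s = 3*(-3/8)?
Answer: -94276/25 ≈ -3771.0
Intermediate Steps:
s = 25/8 (s = 2 - 3*(-3/8) = 2 - 3*(-3*1/8) = 2 - 3*(-3)/8 = 2 - 1*(-9/8) = 2 + 9/8 = 25/8 ≈ 3.1250)
L = 8/25 (L = 1/(25/8) = 8/25 ≈ 0.32000)
28*(-135 + L) = 28*(-135 + 8/25) = 28*(-3367/25) = -94276/25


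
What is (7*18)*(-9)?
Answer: -1134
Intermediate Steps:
(7*18)*(-9) = 126*(-9) = -1134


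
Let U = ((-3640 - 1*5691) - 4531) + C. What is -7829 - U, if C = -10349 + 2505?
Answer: 13877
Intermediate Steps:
C = -7844
U = -21706 (U = ((-3640 - 1*5691) - 4531) - 7844 = ((-3640 - 5691) - 4531) - 7844 = (-9331 - 4531) - 7844 = -13862 - 7844 = -21706)
-7829 - U = -7829 - 1*(-21706) = -7829 + 21706 = 13877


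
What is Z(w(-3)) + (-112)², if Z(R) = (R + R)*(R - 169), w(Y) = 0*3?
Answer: 12544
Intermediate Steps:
w(Y) = 0
Z(R) = 2*R*(-169 + R) (Z(R) = (2*R)*(-169 + R) = 2*R*(-169 + R))
Z(w(-3)) + (-112)² = 2*0*(-169 + 0) + (-112)² = 2*0*(-169) + 12544 = 0 + 12544 = 12544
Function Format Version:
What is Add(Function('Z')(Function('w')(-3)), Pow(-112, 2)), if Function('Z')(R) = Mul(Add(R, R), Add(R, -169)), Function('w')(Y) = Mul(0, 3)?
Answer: 12544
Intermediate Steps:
Function('w')(Y) = 0
Function('Z')(R) = Mul(2, R, Add(-169, R)) (Function('Z')(R) = Mul(Mul(2, R), Add(-169, R)) = Mul(2, R, Add(-169, R)))
Add(Function('Z')(Function('w')(-3)), Pow(-112, 2)) = Add(Mul(2, 0, Add(-169, 0)), Pow(-112, 2)) = Add(Mul(2, 0, -169), 12544) = Add(0, 12544) = 12544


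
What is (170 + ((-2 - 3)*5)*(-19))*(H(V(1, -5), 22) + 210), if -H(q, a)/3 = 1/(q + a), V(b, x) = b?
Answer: 3113415/23 ≈ 1.3537e+5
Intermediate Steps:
H(q, a) = -3/(a + q) (H(q, a) = -3/(q + a) = -3/(a + q))
(170 + ((-2 - 3)*5)*(-19))*(H(V(1, -5), 22) + 210) = (170 + ((-2 - 3)*5)*(-19))*(-3/(22 + 1) + 210) = (170 - 5*5*(-19))*(-3/23 + 210) = (170 - 25*(-19))*(-3*1/23 + 210) = (170 + 475)*(-3/23 + 210) = 645*(4827/23) = 3113415/23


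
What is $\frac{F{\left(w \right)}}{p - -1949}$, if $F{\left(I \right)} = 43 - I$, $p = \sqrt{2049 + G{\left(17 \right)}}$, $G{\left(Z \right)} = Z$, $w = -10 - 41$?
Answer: $\frac{183206}{3796535} - \frac{94 \sqrt{2066}}{3796535} \approx 0.047131$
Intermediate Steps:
$w = -51$ ($w = -10 - 41 = -51$)
$p = \sqrt{2066}$ ($p = \sqrt{2049 + 17} = \sqrt{2066} \approx 45.453$)
$\frac{F{\left(w \right)}}{p - -1949} = \frac{43 - -51}{\sqrt{2066} - -1949} = \frac{43 + 51}{\sqrt{2066} + 1949} = \frac{94}{1949 + \sqrt{2066}}$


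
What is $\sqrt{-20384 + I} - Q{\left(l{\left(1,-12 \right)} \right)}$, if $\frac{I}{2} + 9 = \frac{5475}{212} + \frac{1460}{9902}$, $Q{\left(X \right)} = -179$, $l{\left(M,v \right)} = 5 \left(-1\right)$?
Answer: $179 + \frac{i \sqrt{5604839139552762}}{524806} \approx 179.0 + 142.65 i$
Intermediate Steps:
$l{\left(M,v \right)} = -5$
$I = \frac{17814977}{524806}$ ($I = -18 + 2 \left(\frac{5475}{212} + \frac{1460}{9902}\right) = -18 + 2 \left(5475 \cdot \frac{1}{212} + 1460 \cdot \frac{1}{9902}\right) = -18 + 2 \left(\frac{5475}{212} + \frac{730}{4951}\right) = -18 + 2 \cdot \frac{27261485}{1049612} = -18 + \frac{27261485}{524806} = \frac{17814977}{524806} \approx 33.946$)
$\sqrt{-20384 + I} - Q{\left(l{\left(1,-12 \right)} \right)} = \sqrt{-20384 + \frac{17814977}{524806}} - -179 = \sqrt{- \frac{10679830527}{524806}} + 179 = \frac{i \sqrt{5604839139552762}}{524806} + 179 = 179 + \frac{i \sqrt{5604839139552762}}{524806}$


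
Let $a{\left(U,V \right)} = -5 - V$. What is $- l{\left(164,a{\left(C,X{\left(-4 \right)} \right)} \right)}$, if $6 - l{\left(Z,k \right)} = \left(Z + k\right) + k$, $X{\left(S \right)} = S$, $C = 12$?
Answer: $156$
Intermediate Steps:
$l{\left(Z,k \right)} = 6 - Z - 2 k$ ($l{\left(Z,k \right)} = 6 - \left(\left(Z + k\right) + k\right) = 6 - \left(Z + 2 k\right) = 6 - Z - 2 k$)
$- l{\left(164,a{\left(C,X{\left(-4 \right)} \right)} \right)} = - (6 - 164 - 2 \left(-5 - -4\right)) = - (6 - 164 - 2 \left(-5 + 4\right)) = - (6 - 164 - -2) = - (6 - 164 + 2) = \left(-1\right) \left(-156\right) = 156$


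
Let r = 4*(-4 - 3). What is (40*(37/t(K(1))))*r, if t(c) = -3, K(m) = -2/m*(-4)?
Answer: 41440/3 ≈ 13813.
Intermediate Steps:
K(m) = 8/m
r = -28 (r = 4*(-7) = -28)
(40*(37/t(K(1))))*r = (40*(37/(-3)))*(-28) = (40*(37*(-⅓)))*(-28) = (40*(-37/3))*(-28) = -1480/3*(-28) = 41440/3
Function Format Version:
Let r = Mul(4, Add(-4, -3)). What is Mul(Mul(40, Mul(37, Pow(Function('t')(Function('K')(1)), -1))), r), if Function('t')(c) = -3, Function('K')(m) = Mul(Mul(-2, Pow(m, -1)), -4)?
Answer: Rational(41440, 3) ≈ 13813.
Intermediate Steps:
Function('K')(m) = Mul(8, Pow(m, -1))
r = -28 (r = Mul(4, -7) = -28)
Mul(Mul(40, Mul(37, Pow(Function('t')(Function('K')(1)), -1))), r) = Mul(Mul(40, Mul(37, Pow(-3, -1))), -28) = Mul(Mul(40, Mul(37, Rational(-1, 3))), -28) = Mul(Mul(40, Rational(-37, 3)), -28) = Mul(Rational(-1480, 3), -28) = Rational(41440, 3)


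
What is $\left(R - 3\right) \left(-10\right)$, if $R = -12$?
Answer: $150$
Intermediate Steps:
$\left(R - 3\right) \left(-10\right) = \left(-12 - 3\right) \left(-10\right) = \left(-15\right) \left(-10\right) = 150$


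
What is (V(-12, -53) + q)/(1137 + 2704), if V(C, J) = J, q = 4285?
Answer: 184/167 ≈ 1.1018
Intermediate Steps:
(V(-12, -53) + q)/(1137 + 2704) = (-53 + 4285)/(1137 + 2704) = 4232/3841 = 4232*(1/3841) = 184/167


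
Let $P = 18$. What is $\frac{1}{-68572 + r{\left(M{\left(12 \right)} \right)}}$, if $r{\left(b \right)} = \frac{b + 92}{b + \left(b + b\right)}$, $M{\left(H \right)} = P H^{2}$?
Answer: $- \frac{1944}{133303297} \approx -1.4583 \cdot 10^{-5}$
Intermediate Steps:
$M{\left(H \right)} = 18 H^{2}$
$r{\left(b \right)} = \frac{92 + b}{3 b}$ ($r{\left(b \right)} = \frac{92 + b}{b + 2 b} = \frac{92 + b}{3 b}$)
$\frac{1}{-68572 + r{\left(M{\left(12 \right)} \right)}} = \frac{1}{-68572 + \frac{92 + 18 \cdot 12^{2}}{3 \cdot 18 \cdot 12^{2}}} = \frac{1}{-68572 + \frac{92 + 18 \cdot 144}{3 \cdot 18 \cdot 144}} = \frac{1}{-68572 + \frac{92 + 2592}{3 \cdot 2592}} = \frac{1}{-68572 + \frac{1}{3} \cdot \frac{1}{2592} \cdot 2684} = \frac{1}{-68572 + \frac{671}{1944}} = \frac{1}{- \frac{133303297}{1944}} = - \frac{1944}{133303297}$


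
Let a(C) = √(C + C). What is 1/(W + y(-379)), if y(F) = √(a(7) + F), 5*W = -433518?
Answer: -1/(433518/5 - I*√(379 - √14)) ≈ -1.1534e-5 - 2.5769e-9*I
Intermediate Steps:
a(C) = √2*√C (a(C) = √(2*C) = √2*√C)
W = -433518/5 (W = (⅕)*(-433518) = -433518/5 ≈ -86704.)
y(F) = √(F + √14) (y(F) = √(√2*√7 + F) = √(√14 + F) = √(F + √14))
1/(W + y(-379)) = 1/(-433518/5 + √(-379 + √14))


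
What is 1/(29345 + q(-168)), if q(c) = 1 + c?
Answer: 1/29178 ≈ 3.4272e-5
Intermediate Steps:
1/(29345 + q(-168)) = 1/(29345 + (1 - 168)) = 1/(29345 - 167) = 1/29178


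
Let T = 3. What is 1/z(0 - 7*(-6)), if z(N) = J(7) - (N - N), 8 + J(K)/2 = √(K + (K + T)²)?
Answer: 4/43 + √107/86 ≈ 0.21330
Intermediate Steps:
J(K) = -16 + 2*√(K + (3 + K)²) (J(K) = -16 + 2*√(K + (K + 3)²) = -16 + 2*√(K + (3 + K)²))
z(N) = -16 + 2*√107 (z(N) = (-16 + 2*√(7 + (3 + 7)²)) - (N - N) = (-16 + 2*√(7 + 10²)) - 1*0 = (-16 + 2*√(7 + 100)) + 0 = (-16 + 2*√107) + 0 = -16 + 2*√107)
1/z(0 - 7*(-6)) = 1/(-16 + 2*√107)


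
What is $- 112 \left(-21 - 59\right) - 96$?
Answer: $8864$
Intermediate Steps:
$- 112 \left(-21 - 59\right) - 96 = \left(-112\right) \left(-80\right) - 96 = 8960 - 96 = 8864$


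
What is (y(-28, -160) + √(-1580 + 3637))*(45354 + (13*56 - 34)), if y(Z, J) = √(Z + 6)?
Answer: 506528*√17 + 46048*I*√22 ≈ 2.0885e+6 + 2.1598e+5*I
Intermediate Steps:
y(Z, J) = √(6 + Z)
(y(-28, -160) + √(-1580 + 3637))*(45354 + (13*56 - 34)) = (√(6 - 28) + √(-1580 + 3637))*(45354 + (13*56 - 34)) = (√(-22) + √2057)*(45354 + (728 - 34)) = (I*√22 + 11*√17)*(45354 + 694) = (11*√17 + I*√22)*46048 = 506528*√17 + 46048*I*√22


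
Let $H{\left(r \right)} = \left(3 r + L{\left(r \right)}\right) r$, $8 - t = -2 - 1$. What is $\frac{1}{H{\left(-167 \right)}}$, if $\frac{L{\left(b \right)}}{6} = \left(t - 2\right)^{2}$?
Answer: $\frac{1}{2505} \approx 0.0003992$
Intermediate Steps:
$t = 11$ ($t = 8 - \left(-2 - 1\right) = 8 - -3 = 8 + 3 = 11$)
$L{\left(b \right)} = 486$ ($L{\left(b \right)} = 6 \left(11 - 2\right)^{2} = 6 \cdot 9^{2} = 6 \cdot 81 = 486$)
$H{\left(r \right)} = r \left(486 + 3 r\right)$ ($H{\left(r \right)} = \left(3 r + 486\right) r = \left(486 + 3 r\right) r = r \left(486 + 3 r\right)$)
$\frac{1}{H{\left(-167 \right)}} = \frac{1}{3 \left(-167\right) \left(162 - 167\right)} = \frac{1}{3 \left(-167\right) \left(-5\right)} = \frac{1}{2505}$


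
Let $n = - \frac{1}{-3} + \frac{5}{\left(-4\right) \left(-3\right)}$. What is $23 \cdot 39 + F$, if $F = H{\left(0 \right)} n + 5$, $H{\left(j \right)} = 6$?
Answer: $\frac{1813}{2} \approx 906.5$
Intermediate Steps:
$n = \frac{3}{4}$ ($n = \left(-1\right) \left(- \frac{1}{3}\right) + \frac{5}{12} = \frac{1}{3} + 5 \cdot \frac{1}{12} = \frac{1}{3} + \frac{5}{12} = \frac{3}{4} \approx 0.75$)
$F = \frac{19}{2}$ ($F = 6 \cdot \frac{3}{4} + 5 = \frac{9}{2} + 5 = \frac{19}{2} \approx 9.5$)
$23 \cdot 39 + F = 23 \cdot 39 + \frac{19}{2} = 897 + \frac{19}{2} = \frac{1813}{2}$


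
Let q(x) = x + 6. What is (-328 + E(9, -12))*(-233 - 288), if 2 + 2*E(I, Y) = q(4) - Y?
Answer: 165678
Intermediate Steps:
q(x) = 6 + x
E(I, Y) = 4 - Y/2 (E(I, Y) = -1 + ((6 + 4) - Y)/2 = -1 + (10 - Y)/2 = -1 + (5 - Y/2) = 4 - Y/2)
(-328 + E(9, -12))*(-233 - 288) = (-328 + (4 - ½*(-12)))*(-233 - 288) = (-328 + (4 + 6))*(-521) = (-328 + 10)*(-521) = -318*(-521) = 165678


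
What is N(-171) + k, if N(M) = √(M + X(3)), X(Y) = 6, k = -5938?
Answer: -5938 + I*√165 ≈ -5938.0 + 12.845*I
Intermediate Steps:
N(M) = √(6 + M) (N(M) = √(M + 6) = √(6 + M))
N(-171) + k = √(6 - 171) - 5938 = √(-165) - 5938 = I*√165 - 5938 = -5938 + I*√165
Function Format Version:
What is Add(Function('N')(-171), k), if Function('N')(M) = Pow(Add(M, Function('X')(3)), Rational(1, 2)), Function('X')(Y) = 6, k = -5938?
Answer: Add(-5938, Mul(I, Pow(165, Rational(1, 2)))) ≈ Add(-5938.0, Mul(12.845, I))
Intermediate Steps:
Function('N')(M) = Pow(Add(6, M), Rational(1, 2)) (Function('N')(M) = Pow(Add(M, 6), Rational(1, 2)) = Pow(Add(6, M), Rational(1, 2)))
Add(Function('N')(-171), k) = Add(Pow(Add(6, -171), Rational(1, 2)), -5938) = Add(Pow(-165, Rational(1, 2)), -5938) = Add(Mul(I, Pow(165, Rational(1, 2))), -5938) = Add(-5938, Mul(I, Pow(165, Rational(1, 2))))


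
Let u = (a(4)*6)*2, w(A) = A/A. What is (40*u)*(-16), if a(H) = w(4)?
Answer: -7680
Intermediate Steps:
w(A) = 1
a(H) = 1
u = 12 (u = (1*6)*2 = 6*2 = 12)
(40*u)*(-16) = (40*12)*(-16) = 480*(-16) = -7680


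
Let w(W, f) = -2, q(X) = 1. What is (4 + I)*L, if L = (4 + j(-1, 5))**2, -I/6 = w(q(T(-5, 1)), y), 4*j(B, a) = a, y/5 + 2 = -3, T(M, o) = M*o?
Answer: 441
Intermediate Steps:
y = -25 (y = -10 + 5*(-3) = -10 - 15 = -25)
j(B, a) = a/4
I = 12 (I = -6*(-2) = 12)
L = 441/16 (L = (4 + (1/4)*5)**2 = (4 + 5/4)**2 = (21/4)**2 = 441/16 ≈ 27.563)
(4 + I)*L = (4 + 12)*(441/16) = 16*(441/16) = 441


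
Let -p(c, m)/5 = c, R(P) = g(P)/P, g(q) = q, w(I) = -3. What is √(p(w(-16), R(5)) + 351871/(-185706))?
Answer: √50217357846/61902 ≈ 3.6201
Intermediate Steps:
R(P) = 1 (R(P) = P/P = 1)
p(c, m) = -5*c
√(p(w(-16), R(5)) + 351871/(-185706)) = √(-5*(-3) + 351871/(-185706)) = √(15 + 351871*(-1/185706)) = √(15 - 351871/185706) = √(2433719/185706) = √50217357846/61902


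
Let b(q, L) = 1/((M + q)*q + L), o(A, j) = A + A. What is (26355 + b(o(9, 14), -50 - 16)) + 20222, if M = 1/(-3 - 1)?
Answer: 23614541/507 ≈ 46577.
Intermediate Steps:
o(A, j) = 2*A
M = -¼ (M = 1/(-4) = -¼ ≈ -0.25000)
b(q, L) = 1/(L + q*(-¼ + q)) (b(q, L) = 1/((-¼ + q)*q + L) = 1/(q*(-¼ + q) + L) = 1/(L + q*(-¼ + q)))
(26355 + b(o(9, 14), -50 - 16)) + 20222 = (26355 + 4/(-2*9 + 4*(-50 - 16) + 4*(2*9)²)) + 20222 = (26355 + 4/(-1*18 + 4*(-66) + 4*18²)) + 20222 = (26355 + 4/(-18 - 264 + 4*324)) + 20222 = (26355 + 4/(-18 - 264 + 1296)) + 20222 = (26355 + 4/1014) + 20222 = (26355 + 4*(1/1014)) + 20222 = (26355 + 2/507) + 20222 = 13361987/507 + 20222 = 23614541/507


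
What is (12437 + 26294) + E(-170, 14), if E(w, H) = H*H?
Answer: 38927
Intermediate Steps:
E(w, H) = H**2
(12437 + 26294) + E(-170, 14) = (12437 + 26294) + 14**2 = 38731 + 196 = 38927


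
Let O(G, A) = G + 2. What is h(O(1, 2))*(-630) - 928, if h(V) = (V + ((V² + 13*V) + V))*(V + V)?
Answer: -205048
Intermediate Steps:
O(G, A) = 2 + G
h(V) = 2*V*(V² + 15*V) (h(V) = (V + (V² + 14*V))*(2*V) = (V² + 15*V)*(2*V) = 2*V*(V² + 15*V))
h(O(1, 2))*(-630) - 928 = (2*(2 + 1)²*(15 + (2 + 1)))*(-630) - 928 = (2*3²*(15 + 3))*(-630) - 928 = (2*9*18)*(-630) - 928 = 324*(-630) - 928 = -204120 - 928 = -205048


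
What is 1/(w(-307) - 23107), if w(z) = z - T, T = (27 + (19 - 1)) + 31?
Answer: -1/23490 ≈ -4.2571e-5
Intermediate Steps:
T = 76 (T = (27 + 18) + 31 = 45 + 31 = 76)
w(z) = -76 + z (w(z) = z - 1*76 = z - 76 = -76 + z)
1/(w(-307) - 23107) = 1/((-76 - 307) - 23107) = 1/(-383 - 23107) = 1/(-23490) = -1/23490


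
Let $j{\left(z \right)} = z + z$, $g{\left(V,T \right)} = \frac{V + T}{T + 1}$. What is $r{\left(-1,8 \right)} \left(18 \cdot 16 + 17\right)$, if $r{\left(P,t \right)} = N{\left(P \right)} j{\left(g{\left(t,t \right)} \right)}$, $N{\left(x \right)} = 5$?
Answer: $\frac{48800}{9} \approx 5422.2$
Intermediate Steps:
$g{\left(V,T \right)} = \frac{T + V}{1 + T}$
$j{\left(z \right)} = 2 z$
$r{\left(P,t \right)} = \frac{20 t}{1 + t}$ ($r{\left(P,t \right)} = 5 \cdot 2 \frac{t + t}{1 + t} = 5 \cdot 2 \frac{2 t}{1 + t} = 5 \frac{4 t}{1 + t} = \frac{20 t}{1 + t}$)
$r{\left(-1,8 \right)} \left(18 \cdot 16 + 17\right) = 20 \cdot 8 \frac{1}{1 + 8} \left(18 \cdot 16 + 17\right) = 20 \cdot 8 \cdot \frac{1}{9} \left(288 + 17\right) = 20 \cdot 8 \cdot \frac{1}{9} \cdot 305 = \frac{160}{9} \cdot 305 = \frac{48800}{9}$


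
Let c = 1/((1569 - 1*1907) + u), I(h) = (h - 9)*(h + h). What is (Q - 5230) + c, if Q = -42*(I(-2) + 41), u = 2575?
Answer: -19685599/2237 ≈ -8800.0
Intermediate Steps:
I(h) = 2*h*(-9 + h) (I(h) = (-9 + h)*(2*h) = 2*h*(-9 + h))
Q = -3570 (Q = -42*(2*(-2)*(-9 - 2) + 41) = -42*(2*(-2)*(-11) + 41) = -42*(44 + 41) = -42*85 = -3570)
c = 1/2237 (c = 1/((1569 - 1*1907) + 2575) = 1/((1569 - 1907) + 2575) = 1/(-338 + 2575) = 1/2237 ≈ 0.00044703)
(Q - 5230) + c = (-3570 - 5230) + 1/2237 = -8800 + 1/2237 = -19685599/2237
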